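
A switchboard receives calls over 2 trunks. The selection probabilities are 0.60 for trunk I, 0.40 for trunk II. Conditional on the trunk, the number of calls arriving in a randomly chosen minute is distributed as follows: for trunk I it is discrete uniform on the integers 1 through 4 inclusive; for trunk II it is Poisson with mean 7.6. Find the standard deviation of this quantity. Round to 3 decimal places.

Per component, I: μ=2.5, E[X²]=7.5; II: μ=7.6, E[X²]=65.36.
E[X] = 0.6·2.5 + 0.4·7.6 = 4.54.
E[X²] = 0.6·7.5 + 0.4·65.36 = 30.644.
Var(X) = E[X²] − (E[X])² = 30.644 − 20.6116 = 10.0324.
SD(X) = √10.0324 = 3.1674.

3.167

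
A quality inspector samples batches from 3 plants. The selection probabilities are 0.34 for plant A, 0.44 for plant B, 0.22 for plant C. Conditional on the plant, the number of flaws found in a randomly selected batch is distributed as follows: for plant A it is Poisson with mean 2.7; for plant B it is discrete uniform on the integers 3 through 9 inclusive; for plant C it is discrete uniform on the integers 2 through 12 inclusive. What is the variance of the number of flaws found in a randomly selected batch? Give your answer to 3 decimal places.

Per component, A: μ=2.7, E[X²]=9.99; B: μ=6, E[X²]=40; C: μ=7, E[X²]=59.
E[X] = 0.34·2.7 + 0.44·6 + 0.22·7 = 5.098.
E[X²] = 0.34·9.99 + 0.44·40 + 0.22·59 = 33.9766.
Var(X) = E[X²] − (E[X])² = 33.9766 − 25.9896 = 7.987.

7.987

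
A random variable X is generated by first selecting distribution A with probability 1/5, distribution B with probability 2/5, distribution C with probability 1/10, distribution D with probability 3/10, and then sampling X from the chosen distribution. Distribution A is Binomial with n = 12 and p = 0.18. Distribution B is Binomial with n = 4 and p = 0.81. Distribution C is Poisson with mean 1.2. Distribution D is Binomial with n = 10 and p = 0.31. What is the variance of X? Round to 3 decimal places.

1.804

Per component, A: μ=2.16, E[X²]=6.4368; B: μ=3.24, E[X²]=11.1132; C: μ=1.2, E[X²]=2.64; D: μ=3.1, E[X²]=11.749.
E[X] = 0.2·2.16 + 0.4·3.24 + 0.1·1.2 + 0.3·3.1 = 2.778.
E[X²] = 0.2·6.4368 + 0.4·11.1132 + 0.1·2.64 + 0.3·11.749 = 9.52134.
Var(X) = E[X²] − (E[X])² = 9.52134 − 7.71728 = 1.80406.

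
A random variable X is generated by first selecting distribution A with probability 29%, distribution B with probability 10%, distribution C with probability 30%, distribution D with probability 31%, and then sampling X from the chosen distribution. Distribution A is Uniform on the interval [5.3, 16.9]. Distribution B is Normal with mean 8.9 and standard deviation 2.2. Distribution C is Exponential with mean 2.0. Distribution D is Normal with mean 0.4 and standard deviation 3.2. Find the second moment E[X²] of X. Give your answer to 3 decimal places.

For each component E[X²] = Var + (mean)², giving A: 134.423; B: 84.05; C: 8; D: 10.4.
Overall E[X²] = 0.29·134.423 + 0.1·84.05 + 0.3·8 + 0.31·10.4 = 53.0118.

53.012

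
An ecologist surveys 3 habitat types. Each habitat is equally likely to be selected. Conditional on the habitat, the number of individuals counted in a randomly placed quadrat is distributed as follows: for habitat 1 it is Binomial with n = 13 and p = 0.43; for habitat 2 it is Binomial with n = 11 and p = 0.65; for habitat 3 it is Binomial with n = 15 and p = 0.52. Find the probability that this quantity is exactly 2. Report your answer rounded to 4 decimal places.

0.0112

Conditional on each habitat, P(X = 2): 1: 0.0297615; 2: 0.00183148; 3: 0.0020386.
By total probability, P(X = 2) = 0.333333·0.0297615 + 0.333333·0.00183148 + 0.333333·0.0020386 = 0.0112105.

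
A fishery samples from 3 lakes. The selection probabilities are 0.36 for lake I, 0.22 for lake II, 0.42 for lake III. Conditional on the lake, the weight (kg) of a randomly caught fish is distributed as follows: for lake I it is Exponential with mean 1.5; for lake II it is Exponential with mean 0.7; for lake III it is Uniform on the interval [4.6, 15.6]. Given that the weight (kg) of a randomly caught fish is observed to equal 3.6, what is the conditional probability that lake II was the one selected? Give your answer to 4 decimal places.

Likelihoods f(3.6 | ·): I: 0.0604786; II: 0.00834425; III: 0.
Posterior ∝ prior × likelihood. Numerator for II: 0.22·0.00834425 = 0.00183574.
Normalizing constant: 0.36·0.0604786 + 0.22·0.00834425 + 0.42·0 = 0.023608.
P(II | observation) = 0.00183574 / 0.023608 = 0.0777589.

0.0778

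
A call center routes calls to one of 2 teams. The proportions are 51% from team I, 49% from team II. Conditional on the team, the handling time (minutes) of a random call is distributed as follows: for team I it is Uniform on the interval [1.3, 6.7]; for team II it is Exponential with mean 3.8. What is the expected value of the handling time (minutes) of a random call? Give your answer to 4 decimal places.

Component means — I: 4; II: 3.8.
E[X] = 0.51·4 + 0.49·3.8 = 3.902.

3.9020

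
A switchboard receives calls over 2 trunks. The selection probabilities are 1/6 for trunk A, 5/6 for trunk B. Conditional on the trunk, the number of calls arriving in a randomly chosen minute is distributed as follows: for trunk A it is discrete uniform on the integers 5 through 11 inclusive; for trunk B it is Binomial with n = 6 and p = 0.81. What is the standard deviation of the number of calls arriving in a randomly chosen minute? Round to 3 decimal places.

Per component, A: μ=8, E[X²]=68; B: μ=4.86, E[X²]=24.543.
E[X] = 0.166667·8 + 0.833333·4.86 = 5.38333.
E[X²] = 0.166667·68 + 0.833333·24.543 = 31.7858.
Var(X) = E[X²] − (E[X])² = 31.7858 − 28.9803 = 2.80556.
SD(X) = √2.80556 = 1.67498.

1.675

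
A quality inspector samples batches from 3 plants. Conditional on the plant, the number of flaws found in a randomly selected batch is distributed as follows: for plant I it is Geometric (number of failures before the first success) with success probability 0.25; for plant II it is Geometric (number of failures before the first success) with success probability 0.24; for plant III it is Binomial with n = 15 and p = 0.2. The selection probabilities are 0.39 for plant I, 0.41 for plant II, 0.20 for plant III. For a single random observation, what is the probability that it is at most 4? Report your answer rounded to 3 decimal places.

0.771

Conditional on each plant, P(X ≤ 4): I: 0.762695; II: 0.746447; III: 0.835766.
By total probability, P(X ≤ 4) = 0.39·0.762695 + 0.41·0.746447 + 0.2·0.835766 = 0.770648.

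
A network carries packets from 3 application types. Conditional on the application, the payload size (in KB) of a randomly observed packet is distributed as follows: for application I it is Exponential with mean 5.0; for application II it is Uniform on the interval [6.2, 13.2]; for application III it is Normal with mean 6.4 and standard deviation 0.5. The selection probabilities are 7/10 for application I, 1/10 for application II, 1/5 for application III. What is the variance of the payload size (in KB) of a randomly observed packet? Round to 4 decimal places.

Per component, I: μ=5, E[X²]=50; II: μ=9.7, E[X²]=98.1733; III: μ=6.4, E[X²]=41.21.
E[X] = 0.7·5 + 0.1·9.7 + 0.2·6.4 = 5.75.
E[X²] = 0.7·50 + 0.1·98.1733 + 0.2·41.21 = 53.0593.
Var(X) = E[X²] − (E[X])² = 53.0593 − 33.0625 = 19.9968.

19.9968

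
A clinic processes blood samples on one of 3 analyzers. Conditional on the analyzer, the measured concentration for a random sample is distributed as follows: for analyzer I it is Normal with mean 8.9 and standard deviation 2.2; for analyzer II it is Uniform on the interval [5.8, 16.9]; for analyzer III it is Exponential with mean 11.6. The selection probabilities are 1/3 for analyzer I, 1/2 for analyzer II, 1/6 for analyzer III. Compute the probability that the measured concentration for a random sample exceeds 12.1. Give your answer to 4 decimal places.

0.2992

Conditional on each analyzer, P(X > 12.1): I: 0.0728976; II: 0.432432; III: 0.352359.
By total probability, P(X > 12.1) = 0.333333·0.0728976 + 0.5·0.432432 + 0.166667·0.352359 = 0.299242.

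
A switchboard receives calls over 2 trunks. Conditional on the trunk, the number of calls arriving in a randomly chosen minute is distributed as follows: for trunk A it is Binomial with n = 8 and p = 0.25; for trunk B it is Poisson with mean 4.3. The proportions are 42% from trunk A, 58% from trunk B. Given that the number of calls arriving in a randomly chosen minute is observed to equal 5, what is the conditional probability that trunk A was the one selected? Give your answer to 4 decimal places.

Likelihoods P(X=5 | ·): A: 0.0230713; B: 0.166224.
Posterior ∝ prior × likelihood. Numerator for A: 0.42·0.0230713 = 0.00968994.
Normalizing constant: 0.42·0.0230713 + 0.58·0.166224 = 0.1061.
P(A | observation) = 0.00968994 / 0.1061 = 0.0913283.

0.0913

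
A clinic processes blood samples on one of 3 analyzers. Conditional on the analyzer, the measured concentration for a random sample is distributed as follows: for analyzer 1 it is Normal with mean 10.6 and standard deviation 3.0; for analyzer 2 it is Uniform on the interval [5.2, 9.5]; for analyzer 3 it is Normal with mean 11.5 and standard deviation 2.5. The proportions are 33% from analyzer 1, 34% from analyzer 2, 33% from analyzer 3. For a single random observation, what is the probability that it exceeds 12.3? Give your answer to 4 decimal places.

Conditional on each analyzer, P(X > 12.3): 1: 0.28547; 2: 0; 3: 0.374484.
By total probability, P(X > 12.3) = 0.33·0.28547 + 0.34·0 + 0.33·0.374484 = 0.217785.

0.2178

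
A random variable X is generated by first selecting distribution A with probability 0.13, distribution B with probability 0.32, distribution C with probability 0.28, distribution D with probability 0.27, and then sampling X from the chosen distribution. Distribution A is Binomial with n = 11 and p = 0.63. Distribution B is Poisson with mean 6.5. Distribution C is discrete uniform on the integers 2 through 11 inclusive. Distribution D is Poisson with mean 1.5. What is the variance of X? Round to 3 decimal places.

10.228

Per component, A: μ=6.93, E[X²]=50.589; B: μ=6.5, E[X²]=48.75; C: μ=6.5, E[X²]=50.5; D: μ=1.5, E[X²]=3.75.
E[X] = 0.13·6.93 + 0.32·6.5 + 0.28·6.5 + 0.27·1.5 = 5.2059.
E[X²] = 0.13·50.589 + 0.32·48.75 + 0.28·50.5 + 0.27·3.75 = 37.3291.
Var(X) = E[X²] − (E[X])² = 37.3291 − 27.1014 = 10.2277.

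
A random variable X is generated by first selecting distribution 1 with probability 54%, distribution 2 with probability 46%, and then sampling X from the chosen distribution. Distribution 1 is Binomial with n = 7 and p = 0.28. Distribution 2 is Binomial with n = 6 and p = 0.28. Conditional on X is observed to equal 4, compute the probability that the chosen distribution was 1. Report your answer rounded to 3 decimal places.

0.664

Likelihoods P(X=4 | ·): 1: 0.0802967; 2: 0.0477957.
Posterior ∝ prior × likelihood. Numerator for 1: 0.54·0.0802967 = 0.0433602.
Normalizing constant: 0.54·0.0802967 + 0.46·0.0477957 = 0.0653462.
P(1 | observation) = 0.0433602 / 0.0653462 = 0.663546.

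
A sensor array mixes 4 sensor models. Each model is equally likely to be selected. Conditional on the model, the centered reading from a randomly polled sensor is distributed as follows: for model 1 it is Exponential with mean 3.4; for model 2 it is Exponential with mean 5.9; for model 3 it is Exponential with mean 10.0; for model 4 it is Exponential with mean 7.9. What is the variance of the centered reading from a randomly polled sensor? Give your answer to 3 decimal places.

58.150

Per component, 1: μ=3.4, E[X²]=23.12; 2: μ=5.9, E[X²]=69.62; 3: μ=10, E[X²]=200; 4: μ=7.9, E[X²]=124.82.
E[X] = 0.25·3.4 + 0.25·5.9 + 0.25·10 + 0.25·7.9 = 6.8.
E[X²] = 0.25·23.12 + 0.25·69.62 + 0.25·200 + 0.25·124.82 = 104.39.
Var(X) = E[X²] − (E[X])² = 104.39 − 46.24 = 58.15.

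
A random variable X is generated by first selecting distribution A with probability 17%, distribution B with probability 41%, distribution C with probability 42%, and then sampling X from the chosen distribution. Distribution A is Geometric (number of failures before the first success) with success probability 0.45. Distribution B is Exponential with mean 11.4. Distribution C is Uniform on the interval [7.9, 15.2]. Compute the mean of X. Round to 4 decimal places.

9.7328

Component means — A: 1.22222; B: 11.4; C: 11.55.
E[X] = 0.17·1.22222 + 0.41·11.4 + 0.42·11.55 = 9.73278.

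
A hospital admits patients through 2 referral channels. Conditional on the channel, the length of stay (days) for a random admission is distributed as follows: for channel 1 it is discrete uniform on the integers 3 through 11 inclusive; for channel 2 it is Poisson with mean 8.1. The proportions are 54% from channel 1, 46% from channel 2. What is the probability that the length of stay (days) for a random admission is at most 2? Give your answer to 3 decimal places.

Conditional on each channel, P(X ≤ 2): 1: 0; 2: 0.0127198.
By total probability, P(X ≤ 2) = 0.54·0 + 0.46·0.0127198 = 0.00585111.

0.006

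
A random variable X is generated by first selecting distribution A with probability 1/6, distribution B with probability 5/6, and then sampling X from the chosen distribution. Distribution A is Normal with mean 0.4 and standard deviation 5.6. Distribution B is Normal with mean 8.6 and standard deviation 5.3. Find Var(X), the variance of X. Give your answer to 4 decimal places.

Per component, A: μ=0.4, E[X²]=31.52; B: μ=8.6, E[X²]=102.05.
E[X] = 0.166667·0.4 + 0.833333·8.6 = 7.23333.
E[X²] = 0.166667·31.52 + 0.833333·102.05 = 90.295.
Var(X) = E[X²] − (E[X])² = 90.295 − 52.3211 = 37.9739.

37.9739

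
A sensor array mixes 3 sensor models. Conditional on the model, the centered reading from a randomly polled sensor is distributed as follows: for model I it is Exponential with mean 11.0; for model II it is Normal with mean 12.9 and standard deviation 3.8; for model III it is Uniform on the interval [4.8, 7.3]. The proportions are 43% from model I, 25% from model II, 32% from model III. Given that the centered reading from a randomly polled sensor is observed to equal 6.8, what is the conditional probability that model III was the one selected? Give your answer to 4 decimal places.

Likelihoods f(6.8 | ·): I: 0.048993; II: 0.0289445; III: 0.4.
Posterior ∝ prior × likelihood. Numerator for III: 0.32·0.4 = 0.128.
Normalizing constant: 0.43·0.048993 + 0.25·0.0289445 + 0.32·0.4 = 0.156303.
P(III | observation) = 0.128 / 0.156303 = 0.818922.

0.8189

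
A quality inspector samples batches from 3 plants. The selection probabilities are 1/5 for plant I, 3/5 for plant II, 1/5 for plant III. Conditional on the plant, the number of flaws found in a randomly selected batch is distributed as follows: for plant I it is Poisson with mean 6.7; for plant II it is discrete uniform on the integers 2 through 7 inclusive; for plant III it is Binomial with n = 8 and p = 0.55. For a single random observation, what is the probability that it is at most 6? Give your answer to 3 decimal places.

0.786

Conditional on each plant, P(X ≤ 6): I: 0.495297; II: 0.833333; III: 0.936819.
By total probability, P(X ≤ 6) = 0.2·0.495297 + 0.6·0.833333 + 0.2·0.936819 = 0.786423.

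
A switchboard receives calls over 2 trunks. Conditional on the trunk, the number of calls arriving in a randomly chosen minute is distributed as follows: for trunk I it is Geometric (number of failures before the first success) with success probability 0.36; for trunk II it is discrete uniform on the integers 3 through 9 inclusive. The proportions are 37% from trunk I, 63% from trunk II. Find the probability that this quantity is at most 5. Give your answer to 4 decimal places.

Conditional on each trunk, P(X ≤ 5): I: 0.931281; II: 0.428571.
By total probability, P(X ≤ 5) = 0.37·0.931281 + 0.63·0.428571 = 0.614574.

0.6146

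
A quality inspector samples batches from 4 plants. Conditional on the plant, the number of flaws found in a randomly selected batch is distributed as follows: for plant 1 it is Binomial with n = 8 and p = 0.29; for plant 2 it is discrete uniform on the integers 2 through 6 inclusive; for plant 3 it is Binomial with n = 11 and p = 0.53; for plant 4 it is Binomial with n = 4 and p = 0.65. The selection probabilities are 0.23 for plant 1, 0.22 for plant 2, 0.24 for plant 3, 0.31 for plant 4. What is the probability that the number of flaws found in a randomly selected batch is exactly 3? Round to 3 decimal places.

0.234

Conditional on each plant, P(X = 3): 1: 0.246419; 2: 0.2; 3: 0.0584917; 4: 0.384475.
By total probability, P(X = 3) = 0.23·0.246419 + 0.22·0.2 + 0.24·0.0584917 + 0.31·0.384475 = 0.233902.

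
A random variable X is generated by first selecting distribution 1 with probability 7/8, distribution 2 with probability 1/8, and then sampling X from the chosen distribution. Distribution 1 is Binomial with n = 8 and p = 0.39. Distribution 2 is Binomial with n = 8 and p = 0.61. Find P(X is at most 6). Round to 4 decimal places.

Conditional on each component, P(X ≤ 6): 1: 0.992768; 2: 0.882776.
By total probability, P(X ≤ 6) = 0.875·0.992768 + 0.125·0.882776 = 0.979019.

0.9790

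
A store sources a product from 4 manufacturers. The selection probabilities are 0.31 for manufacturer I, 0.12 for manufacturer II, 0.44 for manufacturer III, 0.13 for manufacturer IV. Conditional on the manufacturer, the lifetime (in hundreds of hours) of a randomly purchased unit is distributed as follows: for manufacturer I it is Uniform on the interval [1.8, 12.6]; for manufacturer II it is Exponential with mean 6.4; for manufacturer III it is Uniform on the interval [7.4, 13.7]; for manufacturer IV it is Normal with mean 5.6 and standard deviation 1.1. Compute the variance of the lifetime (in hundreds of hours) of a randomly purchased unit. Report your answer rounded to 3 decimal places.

13.520

Per component, I: μ=7.2, E[X²]=61.56; II: μ=6.4, E[X²]=81.92; III: μ=10.55, E[X²]=114.61; IV: μ=5.6, E[X²]=32.57.
E[X] = 0.31·7.2 + 0.12·6.4 + 0.44·10.55 + 0.13·5.6 = 8.37.
E[X²] = 0.31·61.56 + 0.12·81.92 + 0.44·114.61 + 0.13·32.57 = 83.5765.
Var(X) = E[X²] − (E[X])² = 83.5765 − 70.0569 = 13.5196.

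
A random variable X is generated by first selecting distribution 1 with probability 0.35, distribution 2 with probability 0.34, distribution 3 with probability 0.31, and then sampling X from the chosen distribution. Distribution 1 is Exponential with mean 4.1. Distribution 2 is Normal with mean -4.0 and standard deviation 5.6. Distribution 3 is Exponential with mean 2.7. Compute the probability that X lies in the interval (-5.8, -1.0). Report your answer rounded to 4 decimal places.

0.1122

Conditional on each component, P(-5.8 < X < -1.0): 1: 0; 2: 0.329979; 3: 0.
By total probability, P(-5.8 < X < -1.0) = 0.35·0 + 0.34·0.329979 + 0.31·0 = 0.112193.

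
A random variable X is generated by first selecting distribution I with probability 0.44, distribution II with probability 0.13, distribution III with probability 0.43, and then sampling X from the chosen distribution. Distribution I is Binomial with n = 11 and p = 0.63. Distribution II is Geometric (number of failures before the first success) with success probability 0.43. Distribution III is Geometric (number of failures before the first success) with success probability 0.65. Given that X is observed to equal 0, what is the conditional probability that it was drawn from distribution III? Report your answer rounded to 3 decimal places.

Likelihoods P(X=0 | ·): I: 1.77918e-05; II: 0.43; III: 0.65.
Posterior ∝ prior × likelihood. Numerator for III: 0.43·0.65 = 0.2795.
Normalizing constant: 0.44·1.77918e-05 + 0.13·0.43 + 0.43·0.65 = 0.335408.
P(III | observation) = 0.2795 / 0.335408 = 0.833314.

0.833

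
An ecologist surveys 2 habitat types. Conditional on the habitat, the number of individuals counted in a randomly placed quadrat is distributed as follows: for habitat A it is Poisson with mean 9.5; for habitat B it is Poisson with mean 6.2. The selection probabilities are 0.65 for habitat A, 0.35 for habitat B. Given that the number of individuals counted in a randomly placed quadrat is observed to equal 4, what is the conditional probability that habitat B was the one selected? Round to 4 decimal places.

0.7259

Likelihoods P(X=4 | ·): A: 0.025403; B: 0.124948.
Posterior ∝ prior × likelihood. Numerator for B: 0.35·0.124948 = 0.0437318.
Normalizing constant: 0.65·0.025403 + 0.35·0.124948 = 0.0602438.
P(B | observation) = 0.0437318 / 0.0602438 = 0.725914.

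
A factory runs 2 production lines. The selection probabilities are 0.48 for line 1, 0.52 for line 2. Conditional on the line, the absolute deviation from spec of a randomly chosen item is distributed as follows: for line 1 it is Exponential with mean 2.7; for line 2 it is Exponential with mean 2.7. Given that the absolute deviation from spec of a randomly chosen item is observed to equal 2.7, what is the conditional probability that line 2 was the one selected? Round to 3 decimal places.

0.520

Likelihoods f(2.7 | ·): 1: 0.136252; 2: 0.136252.
Posterior ∝ prior × likelihood. Numerator for 2: 0.52·0.136252 = 0.0708509.
Normalizing constant: 0.48·0.136252 + 0.52·0.136252 = 0.136252.
P(2 | observation) = 0.0708509 / 0.136252 = 0.52.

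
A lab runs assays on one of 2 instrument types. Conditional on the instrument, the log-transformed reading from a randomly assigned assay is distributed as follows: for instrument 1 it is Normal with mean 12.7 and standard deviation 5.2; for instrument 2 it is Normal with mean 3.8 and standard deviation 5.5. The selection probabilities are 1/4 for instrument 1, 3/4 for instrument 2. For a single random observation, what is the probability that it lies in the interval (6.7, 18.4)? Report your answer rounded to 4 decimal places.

0.4061

Conditional on each instrument, P(6.7 < X < 18.4): 1: 0.739213; 2: 0.295031.
By total probability, P(6.7 < X < 18.4) = 0.25·0.739213 + 0.75·0.295031 = 0.406077.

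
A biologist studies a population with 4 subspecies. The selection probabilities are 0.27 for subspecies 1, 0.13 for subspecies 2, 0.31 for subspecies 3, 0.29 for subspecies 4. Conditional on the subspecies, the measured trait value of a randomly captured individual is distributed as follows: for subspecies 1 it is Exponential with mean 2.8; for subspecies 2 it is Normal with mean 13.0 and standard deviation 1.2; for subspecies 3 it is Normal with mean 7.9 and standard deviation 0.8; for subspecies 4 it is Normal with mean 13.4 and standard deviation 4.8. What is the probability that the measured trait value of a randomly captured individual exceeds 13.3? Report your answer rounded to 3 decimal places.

Conditional on each subspecies, P(X > 13.3): 1: 0.0086517; 2: 0.401294; 3: 7.39231e-12; 4: 0.508311.
By total probability, P(X > 13.3) = 0.27·0.0086517 + 0.13·0.401294 + 0.31·7.39231e-12 + 0.29·0.508311 = 0.201914.

0.202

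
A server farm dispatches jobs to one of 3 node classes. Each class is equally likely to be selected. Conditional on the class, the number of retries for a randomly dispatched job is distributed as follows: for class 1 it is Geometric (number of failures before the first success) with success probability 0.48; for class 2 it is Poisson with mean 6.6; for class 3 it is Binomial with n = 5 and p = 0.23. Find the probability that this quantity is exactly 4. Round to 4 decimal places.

Conditional on each class, P(X = 4): 1: 0.0350958; 2: 0.107553; 3: 0.0107739.
By total probability, P(X = 4) = 0.333333·0.0350958 + 0.333333·0.107553 + 0.333333·0.0107739 = 0.0511407.

0.0511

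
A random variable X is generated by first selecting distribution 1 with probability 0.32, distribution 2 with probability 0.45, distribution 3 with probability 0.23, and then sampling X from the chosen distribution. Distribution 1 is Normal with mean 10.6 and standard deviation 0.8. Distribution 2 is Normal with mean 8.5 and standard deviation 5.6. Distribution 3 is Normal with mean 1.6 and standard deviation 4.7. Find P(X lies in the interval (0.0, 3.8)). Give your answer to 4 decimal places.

0.1333

Conditional on each component, P(0.0 < X < 3.8): 1: 0; 2: 0.136129; 3: 0.31337.
By total probability, P(0.0 < X < 3.8) = 0.32·0 + 0.45·0.136129 + 0.23·0.31337 = 0.133333.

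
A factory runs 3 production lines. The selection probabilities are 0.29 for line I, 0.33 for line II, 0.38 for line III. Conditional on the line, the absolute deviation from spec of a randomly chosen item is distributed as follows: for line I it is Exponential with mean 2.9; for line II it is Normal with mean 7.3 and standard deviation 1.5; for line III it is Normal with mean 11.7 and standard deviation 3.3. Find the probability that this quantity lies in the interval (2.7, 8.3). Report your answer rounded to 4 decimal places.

Conditional on each line, P(2.7 < X < 8.3): I: 0.336995; II: 0.746425; III: 0.148241.
By total probability, P(2.7 < X < 8.3) = 0.29·0.336995 + 0.33·0.746425 + 0.38·0.148241 = 0.40038.

0.4004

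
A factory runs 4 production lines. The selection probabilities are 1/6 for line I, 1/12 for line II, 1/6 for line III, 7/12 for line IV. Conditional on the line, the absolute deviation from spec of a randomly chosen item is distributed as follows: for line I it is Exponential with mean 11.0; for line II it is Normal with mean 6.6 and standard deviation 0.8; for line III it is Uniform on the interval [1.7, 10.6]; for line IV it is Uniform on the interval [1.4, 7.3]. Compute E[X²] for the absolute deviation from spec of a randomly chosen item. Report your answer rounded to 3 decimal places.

For each component E[X²] = Var + (mean)², giving I: 242; II: 44.2; III: 44.4233; IV: 21.8233.
Overall E[X²] = 0.166667·242 + 0.0833333·44.2 + 0.166667·44.4233 + 0.583333·21.8233 = 64.1508.

64.151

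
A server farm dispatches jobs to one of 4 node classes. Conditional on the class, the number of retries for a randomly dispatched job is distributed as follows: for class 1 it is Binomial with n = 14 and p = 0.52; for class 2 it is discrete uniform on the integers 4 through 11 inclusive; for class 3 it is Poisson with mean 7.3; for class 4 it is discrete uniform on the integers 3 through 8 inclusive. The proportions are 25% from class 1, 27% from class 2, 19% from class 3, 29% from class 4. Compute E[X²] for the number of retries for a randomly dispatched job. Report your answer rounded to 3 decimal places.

51.859

For each component E[X²] = Var + (mean)², giving 1: 56.4928; 2: 61.5; 3: 60.59; 4: 33.1667.
Overall E[X²] = 0.25·56.4928 + 0.27·61.5 + 0.19·60.59 + 0.29·33.1667 = 51.8586.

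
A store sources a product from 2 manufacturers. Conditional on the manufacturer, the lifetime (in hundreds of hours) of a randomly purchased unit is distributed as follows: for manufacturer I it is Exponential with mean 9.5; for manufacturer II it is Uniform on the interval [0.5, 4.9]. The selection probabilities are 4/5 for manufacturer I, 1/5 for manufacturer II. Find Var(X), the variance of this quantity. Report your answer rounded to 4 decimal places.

Per component, I: μ=9.5, E[X²]=180.5; II: μ=2.7, E[X²]=8.90333.
E[X] = 0.8·9.5 + 0.2·2.7 = 8.14.
E[X²] = 0.8·180.5 + 0.2·8.90333 = 146.181.
Var(X) = E[X²] − (E[X])² = 146.181 − 66.2596 = 79.9211.

79.9211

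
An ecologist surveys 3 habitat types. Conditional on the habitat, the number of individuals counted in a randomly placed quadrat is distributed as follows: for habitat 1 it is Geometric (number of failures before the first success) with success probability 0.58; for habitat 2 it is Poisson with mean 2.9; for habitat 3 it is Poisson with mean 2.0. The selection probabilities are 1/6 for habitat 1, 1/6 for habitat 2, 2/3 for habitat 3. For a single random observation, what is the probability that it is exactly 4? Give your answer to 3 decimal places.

0.090

Conditional on each habitat, P(X = 4): 1: 0.0180478; 2: 0.162154; 3: 0.0902235.
By total probability, P(X = 4) = 0.166667·0.0180478 + 0.166667·0.162154 + 0.666667·0.0902235 = 0.0901826.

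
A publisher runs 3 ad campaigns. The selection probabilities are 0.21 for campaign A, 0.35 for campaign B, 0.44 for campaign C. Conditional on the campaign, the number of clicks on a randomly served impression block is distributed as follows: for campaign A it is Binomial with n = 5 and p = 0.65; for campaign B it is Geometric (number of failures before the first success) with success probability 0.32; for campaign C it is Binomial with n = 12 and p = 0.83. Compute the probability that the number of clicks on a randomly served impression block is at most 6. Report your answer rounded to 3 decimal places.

Conditional on each campaign, P(X ≤ 6): A: 1; B: 0.93277; C: 0.00875167.
By total probability, P(X ≤ 6) = 0.21·1 + 0.35·0.93277 + 0.44·0.00875167 = 0.54032.

0.540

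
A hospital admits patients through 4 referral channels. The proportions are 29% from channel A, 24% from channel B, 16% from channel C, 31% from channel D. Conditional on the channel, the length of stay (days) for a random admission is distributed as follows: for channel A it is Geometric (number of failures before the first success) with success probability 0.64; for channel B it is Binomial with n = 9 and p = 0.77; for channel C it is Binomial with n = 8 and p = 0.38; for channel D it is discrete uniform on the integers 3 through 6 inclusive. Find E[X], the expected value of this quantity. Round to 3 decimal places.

3.708

Component means — A: 0.5625; B: 6.93; C: 3.04; D: 4.5.
E[X] = 0.29·0.5625 + 0.24·6.93 + 0.16·3.04 + 0.31·4.5 = 3.70772.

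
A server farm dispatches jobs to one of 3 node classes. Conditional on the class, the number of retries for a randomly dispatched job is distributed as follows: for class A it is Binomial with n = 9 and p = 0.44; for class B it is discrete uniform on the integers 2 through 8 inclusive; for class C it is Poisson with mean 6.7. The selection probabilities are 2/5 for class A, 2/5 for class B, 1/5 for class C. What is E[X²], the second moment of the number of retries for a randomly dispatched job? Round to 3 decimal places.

29.078

For each component E[X²] = Var + (mean)², giving A: 17.8992; B: 29; C: 51.59.
Overall E[X²] = 0.4·17.8992 + 0.4·29 + 0.2·51.59 = 29.0777.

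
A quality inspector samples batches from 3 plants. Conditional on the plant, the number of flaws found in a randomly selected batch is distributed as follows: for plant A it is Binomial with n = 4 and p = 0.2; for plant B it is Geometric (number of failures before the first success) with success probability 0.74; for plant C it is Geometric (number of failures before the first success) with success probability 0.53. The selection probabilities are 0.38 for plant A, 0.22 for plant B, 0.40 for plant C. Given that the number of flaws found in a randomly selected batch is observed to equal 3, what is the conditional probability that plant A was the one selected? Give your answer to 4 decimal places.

Likelihoods P(X=3 | ·): A: 0.0256; B: 0.0130062; C: 0.0550262.
Posterior ∝ prior × likelihood. Numerator for A: 0.38·0.0256 = 0.009728.
Normalizing constant: 0.38·0.0256 + 0.22·0.0130062 + 0.4·0.0550262 = 0.0345998.
P(A | observation) = 0.009728 / 0.0345998 = 0.281157.

0.2812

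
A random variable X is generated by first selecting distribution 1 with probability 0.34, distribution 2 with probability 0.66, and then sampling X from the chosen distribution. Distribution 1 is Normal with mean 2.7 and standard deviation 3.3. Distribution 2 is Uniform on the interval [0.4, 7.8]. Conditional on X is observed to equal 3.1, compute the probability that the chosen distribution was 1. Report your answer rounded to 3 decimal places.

Likelihoods f(3.1 | ·): 1: 0.120007; 2: 0.135135.
Posterior ∝ prior × likelihood. Numerator for 1: 0.34·0.120007 = 0.0408023.
Normalizing constant: 0.34·0.120007 + 0.66·0.135135 = 0.129991.
P(1 | observation) = 0.0408023 / 0.129991 = 0.313884.

0.314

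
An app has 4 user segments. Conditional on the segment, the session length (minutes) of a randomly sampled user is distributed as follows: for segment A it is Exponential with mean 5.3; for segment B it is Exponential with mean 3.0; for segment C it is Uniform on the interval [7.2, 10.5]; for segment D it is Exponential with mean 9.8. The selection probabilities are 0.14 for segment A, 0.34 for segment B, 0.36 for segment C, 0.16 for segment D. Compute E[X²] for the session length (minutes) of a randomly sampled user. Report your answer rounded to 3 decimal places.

For each component E[X²] = Var + (mean)², giving A: 56.18; B: 18; C: 79.23; D: 192.08.
Overall E[X²] = 0.14·56.18 + 0.34·18 + 0.36·79.23 + 0.16·192.08 = 73.2408.

73.241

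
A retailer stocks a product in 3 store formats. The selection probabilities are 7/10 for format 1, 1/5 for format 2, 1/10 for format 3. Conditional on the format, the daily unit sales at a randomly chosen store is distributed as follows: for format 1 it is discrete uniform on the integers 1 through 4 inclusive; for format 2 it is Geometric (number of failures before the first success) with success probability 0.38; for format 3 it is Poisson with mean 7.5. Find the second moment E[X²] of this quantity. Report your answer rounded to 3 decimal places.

13.016

For each component E[X²] = Var + (mean)², giving 1: 7.5; 2: 6.95568; 3: 63.75.
Overall E[X²] = 0.7·7.5 + 0.2·6.95568 + 0.1·63.75 = 13.0161.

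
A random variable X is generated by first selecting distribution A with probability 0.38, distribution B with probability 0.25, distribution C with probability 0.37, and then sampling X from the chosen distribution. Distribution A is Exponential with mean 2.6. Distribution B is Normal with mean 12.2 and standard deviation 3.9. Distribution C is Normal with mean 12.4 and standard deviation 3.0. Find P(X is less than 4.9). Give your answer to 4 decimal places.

0.3322

Conditional on each component, P(X < 4.9): A: 0.848113; B: 0.0306175; C: 0.00620967.
By total probability, P(X < 4.9) = 0.38·0.848113 + 0.25·0.0306175 + 0.37·0.00620967 = 0.332235.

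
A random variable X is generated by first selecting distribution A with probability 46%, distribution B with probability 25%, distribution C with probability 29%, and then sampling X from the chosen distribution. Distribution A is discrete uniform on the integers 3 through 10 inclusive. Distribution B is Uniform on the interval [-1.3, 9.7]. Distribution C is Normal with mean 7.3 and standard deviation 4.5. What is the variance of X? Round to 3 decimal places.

Per component, A: μ=6.5, E[X²]=47.5; B: μ=4.2, E[X²]=27.7233; C: μ=7.3, E[X²]=73.54.
E[X] = 0.46·6.5 + 0.25·4.2 + 0.29·7.3 = 6.157.
E[X²] = 0.46·47.5 + 0.25·27.7233 + 0.29·73.54 = 50.1074.
Var(X) = E[X²] − (E[X])² = 50.1074 − 37.9086 = 12.1988.

12.199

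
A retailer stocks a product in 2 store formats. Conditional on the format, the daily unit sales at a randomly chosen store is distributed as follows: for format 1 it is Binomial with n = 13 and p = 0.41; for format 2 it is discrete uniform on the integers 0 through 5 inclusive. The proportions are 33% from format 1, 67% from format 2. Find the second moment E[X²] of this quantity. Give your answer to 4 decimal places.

For each component E[X²] = Var + (mean)², giving 1: 31.5536; 2: 9.16667.
Overall E[X²] = 0.33·31.5536 + 0.67·9.16667 = 16.5544.

16.5544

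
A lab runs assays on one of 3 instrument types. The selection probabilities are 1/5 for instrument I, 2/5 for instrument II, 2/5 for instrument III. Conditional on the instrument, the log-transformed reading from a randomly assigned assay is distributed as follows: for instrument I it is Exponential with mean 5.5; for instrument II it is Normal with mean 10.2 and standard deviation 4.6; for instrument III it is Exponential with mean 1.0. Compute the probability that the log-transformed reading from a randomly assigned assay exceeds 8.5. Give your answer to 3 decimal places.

0.300

Conditional on each instrument, P(X > 8.5): I: 0.213215; II: 0.644147; III: 0.000203468.
By total probability, P(X > 8.5) = 0.2·0.213215 + 0.4·0.644147 + 0.4·0.000203468 = 0.300383.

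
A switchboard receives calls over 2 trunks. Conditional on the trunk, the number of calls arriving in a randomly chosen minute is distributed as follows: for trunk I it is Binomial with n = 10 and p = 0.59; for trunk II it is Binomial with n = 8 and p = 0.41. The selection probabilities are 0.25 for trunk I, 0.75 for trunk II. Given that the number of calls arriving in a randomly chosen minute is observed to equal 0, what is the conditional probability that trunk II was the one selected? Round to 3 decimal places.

0.997

Likelihoods P(X=0 | ·): I: 0.000134227; II: 0.014683.
Posterior ∝ prior × likelihood. Numerator for II: 0.75·0.014683 = 0.0110123.
Normalizing constant: 0.25·0.000134227 + 0.75·0.014683 = 0.0110458.
P(II | observation) = 0.0110123 / 0.0110458 = 0.996962.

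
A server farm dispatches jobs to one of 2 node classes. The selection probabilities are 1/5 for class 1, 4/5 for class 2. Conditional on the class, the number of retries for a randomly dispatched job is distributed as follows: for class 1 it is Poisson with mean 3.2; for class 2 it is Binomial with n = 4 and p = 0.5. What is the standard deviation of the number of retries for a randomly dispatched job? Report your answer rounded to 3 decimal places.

1.292

Per component, 1: μ=3.2, E[X²]=13.44; 2: μ=2, E[X²]=5.
E[X] = 0.2·3.2 + 0.8·2 = 2.24.
E[X²] = 0.2·13.44 + 0.8·5 = 6.688.
Var(X) = E[X²] − (E[X])² = 6.688 − 5.0176 = 1.6704.
SD(X) = √1.6704 = 1.29244.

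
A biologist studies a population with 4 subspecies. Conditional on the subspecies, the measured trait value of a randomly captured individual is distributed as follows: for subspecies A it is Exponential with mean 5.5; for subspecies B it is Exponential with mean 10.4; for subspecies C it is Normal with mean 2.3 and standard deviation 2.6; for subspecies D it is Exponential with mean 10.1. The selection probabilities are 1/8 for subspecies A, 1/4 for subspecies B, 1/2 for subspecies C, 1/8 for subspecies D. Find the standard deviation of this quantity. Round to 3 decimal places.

Per component, A: μ=5.5, E[X²]=60.5; B: μ=10.4, E[X²]=216.32; C: μ=2.3, E[X²]=12.05; D: μ=10.1, E[X²]=204.02.
E[X] = 0.125·5.5 + 0.25·10.4 + 0.5·2.3 + 0.125·10.1 = 5.7.
E[X²] = 0.125·60.5 + 0.25·216.32 + 0.5·12.05 + 0.125·204.02 = 93.17.
Var(X) = E[X²] − (E[X])² = 93.17 − 32.49 = 60.68.
SD(X) = √60.68 = 7.78974.

7.790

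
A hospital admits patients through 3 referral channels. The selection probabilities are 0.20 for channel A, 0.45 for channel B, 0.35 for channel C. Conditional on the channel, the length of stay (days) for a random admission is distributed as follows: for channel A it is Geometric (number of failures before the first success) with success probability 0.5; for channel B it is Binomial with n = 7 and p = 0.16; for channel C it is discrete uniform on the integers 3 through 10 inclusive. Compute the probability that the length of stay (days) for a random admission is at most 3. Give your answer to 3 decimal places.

Conditional on each channel, P(X ≤ 3): A: 0.9375; B: 0.98475; C: 0.125.
By total probability, P(X ≤ 3) = 0.2·0.9375 + 0.45·0.98475 + 0.35·0.125 = 0.674387.

0.674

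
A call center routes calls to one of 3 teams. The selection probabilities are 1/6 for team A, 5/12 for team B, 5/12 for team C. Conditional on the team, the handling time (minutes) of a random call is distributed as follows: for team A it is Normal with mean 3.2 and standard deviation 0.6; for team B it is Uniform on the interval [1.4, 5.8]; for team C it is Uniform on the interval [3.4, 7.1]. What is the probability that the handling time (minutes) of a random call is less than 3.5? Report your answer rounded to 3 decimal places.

0.325

Conditional on each team, P(X < 3.5): A: 0.691462; B: 0.477273; C: 0.027027.
By total probability, P(X < 3.5) = 0.166667·0.691462 + 0.416667·0.477273 + 0.416667·0.027027 = 0.325369.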